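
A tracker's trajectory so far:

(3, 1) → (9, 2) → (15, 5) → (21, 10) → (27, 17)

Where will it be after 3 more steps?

(45, 50)

Taking differences between consecutive positions: (+6, +1), (+6, +3), (+6, +5), (+6, +7). These grow by (+0, +2) each step.
step 5: (27, 17) + (+6, +9) → (33, 26)
step 6: (33, 26) + (+6, +11) → (39, 37)
step 7: (39, 37) + (+6, +13) → (45, 50)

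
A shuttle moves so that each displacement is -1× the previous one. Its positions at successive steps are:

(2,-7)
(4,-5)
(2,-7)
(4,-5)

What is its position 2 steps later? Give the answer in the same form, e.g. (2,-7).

(4,-5)

Consecutive displacements (+2,+2), (-2,-2), (+2,+2) scale by a factor of -1 each step.
step 4: (4,-5) + (-2,-2) → (2,-7)
step 5: (2,-7) + (+2,+2) → (4,-5)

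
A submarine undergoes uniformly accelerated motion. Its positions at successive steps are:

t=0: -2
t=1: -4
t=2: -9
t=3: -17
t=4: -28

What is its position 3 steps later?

-79

Successive displacements: -2, -5, -8, -11 — each changes by -3.
step 5: -28 − 14 → -42
step 6: -42 − 17 → -59
step 7: -59 − 20 → -79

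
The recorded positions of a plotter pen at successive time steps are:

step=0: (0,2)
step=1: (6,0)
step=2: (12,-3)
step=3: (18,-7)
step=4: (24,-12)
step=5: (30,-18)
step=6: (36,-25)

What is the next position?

(42,-33)

Successive displacements: (+6,-2), (+6,-3), (+6,-4), (+6,-5), (+6,-6), (+6,-7) — each changes by (+0,-1).
step 7: (36,-25) + (+6,-8) → (42,-33)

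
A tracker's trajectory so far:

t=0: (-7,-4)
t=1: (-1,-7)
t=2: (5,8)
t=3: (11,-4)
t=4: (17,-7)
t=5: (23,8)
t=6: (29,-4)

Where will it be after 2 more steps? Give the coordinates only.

The first coordinate changes by +6 each step, so at step 8 it is -7 + 8·(6) = 41.
The second coordinate repeats the cycle [-4, -7, 8] with period 3; step 8 mod 3 = 2, giving 8.

(41,8)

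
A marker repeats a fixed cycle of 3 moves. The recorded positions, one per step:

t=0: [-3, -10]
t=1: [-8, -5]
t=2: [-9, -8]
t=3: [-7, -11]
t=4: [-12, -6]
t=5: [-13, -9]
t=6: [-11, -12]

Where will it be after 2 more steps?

[-17, -10]

The moves between consecutive positions are [-5, +5], [-1, -3], [+2, -3], [-5, +5], [-1, -3], [+2, -3]; they repeat the 3-cycle [[-5, +5], [-1, -3], [+2, -3]].
step 7: apply [-5, +5] → [-16, -7]
step 8: apply [-1, -3] → [-17, -10]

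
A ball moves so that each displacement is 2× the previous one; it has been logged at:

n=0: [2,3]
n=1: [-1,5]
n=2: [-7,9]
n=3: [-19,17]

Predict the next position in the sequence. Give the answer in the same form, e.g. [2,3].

Consecutive displacements [-3,+2], [-6,+4], [-12,+8] scale by a factor of 2 each step.
step 4: [-19,17] + [-24,+16] → [-43,33]

[-43,33]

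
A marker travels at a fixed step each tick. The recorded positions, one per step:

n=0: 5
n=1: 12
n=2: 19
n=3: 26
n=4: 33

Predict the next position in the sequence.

Constant displacement of +7 per step.
step 5: 33 + 7 → 40

40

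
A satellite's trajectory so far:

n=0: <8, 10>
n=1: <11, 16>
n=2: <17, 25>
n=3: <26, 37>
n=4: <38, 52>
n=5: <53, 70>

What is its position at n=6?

Taking differences between consecutive positions: <+3, +6>, <+6, +9>, <+9, +12>, <+12, +15>, <+15, +18>. These grow by <+3, +3> each step.
step 6: <53, 70> + <+18, +21> → <71, 91>

<71, 91>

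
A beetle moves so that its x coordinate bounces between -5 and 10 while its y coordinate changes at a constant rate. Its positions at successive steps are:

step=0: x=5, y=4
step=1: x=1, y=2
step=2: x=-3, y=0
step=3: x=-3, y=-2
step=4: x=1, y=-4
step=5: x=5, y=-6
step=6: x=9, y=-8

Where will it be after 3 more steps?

The x coordinate travels 4 per step and bounces off the walls at -5 and 10.
  step 7: 9 → 7
  step 8: 7 → 3
  step 9: 3 → -1
The y coordinate changes by -2 each step: at step 9 it is -14.

x=-1, y=-14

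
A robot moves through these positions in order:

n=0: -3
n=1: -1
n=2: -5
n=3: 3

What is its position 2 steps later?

19

The jumps are +2, -4, +8 — a geometric progression with ratio -2.
step 4: 3 − 16 → -13
step 5: -13 + 32 → 19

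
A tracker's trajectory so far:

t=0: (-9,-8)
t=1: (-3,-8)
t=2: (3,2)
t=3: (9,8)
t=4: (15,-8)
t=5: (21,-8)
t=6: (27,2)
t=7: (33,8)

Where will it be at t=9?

(45,-8)

First: linear, +6 per step → 45 at step 9.
Second: cycles through -8, -8, 2, 8 every 4 steps. Step 9 lands at position 1 of the cycle → -8.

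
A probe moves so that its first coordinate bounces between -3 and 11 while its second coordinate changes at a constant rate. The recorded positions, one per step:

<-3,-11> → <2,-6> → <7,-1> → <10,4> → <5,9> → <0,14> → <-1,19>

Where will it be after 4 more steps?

The first coordinate reflects between -3 and 11, moving 5 per step.
  step 7: -1 → 4
  step 8: 4 → 9
  step 9: 9 → 8
  step 10: 8 → 3
The second coordinate changes by +5 each step: at step 10 it is 39.

<3,39>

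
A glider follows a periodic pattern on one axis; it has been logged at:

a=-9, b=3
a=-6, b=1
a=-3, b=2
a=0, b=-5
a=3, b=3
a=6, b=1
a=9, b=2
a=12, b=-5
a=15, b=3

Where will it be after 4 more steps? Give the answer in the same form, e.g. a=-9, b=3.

The a coordinate changes by +3 each step, so at step 12 it is -9 + 12·(3) = 27.
The b coordinate repeats the cycle [3, 1, 2, -5] with period 4; step 12 mod 4 = 0, giving 3.

a=27, b=3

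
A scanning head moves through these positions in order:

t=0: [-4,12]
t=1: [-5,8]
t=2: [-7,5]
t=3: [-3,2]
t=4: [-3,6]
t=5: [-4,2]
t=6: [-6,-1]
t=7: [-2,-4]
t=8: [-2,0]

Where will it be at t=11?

Differencing gives [-1,-4], [-2,-3], [+4,-3], [+0,+4], [-1,-4], [-2,-3], [+4,-3], [+0,+4]. This is the pattern [-1,-4], [-2,-3], [+4,-3], [+0,+4] repeated.
step 9: apply [-1,-4] → [-3,-4]
step 10: apply [-2,-3] → [-5,-7]
step 11: apply [+4,-3] → [-1,-10]

[-1,-10]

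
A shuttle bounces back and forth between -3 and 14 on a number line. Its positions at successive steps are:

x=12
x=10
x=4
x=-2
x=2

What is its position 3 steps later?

x=8

The value reflects between -3 and 14, moving 6 per step.
  step 5: 2 → 8
  step 6: 8 → 14
  step 7: 14 → 8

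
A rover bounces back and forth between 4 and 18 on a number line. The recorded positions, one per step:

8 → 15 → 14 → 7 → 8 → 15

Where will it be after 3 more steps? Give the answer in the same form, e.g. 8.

The value reflects between 4 and 18, moving 7 per step.
  step 6: 15 → 14
  step 7: 14 → 7
  step 8: 7 → 8

8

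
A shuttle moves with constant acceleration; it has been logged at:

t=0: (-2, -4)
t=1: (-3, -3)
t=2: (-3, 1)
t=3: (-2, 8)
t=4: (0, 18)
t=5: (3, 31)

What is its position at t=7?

Successive displacements: (-1, +1), (+0, +4), (+1, +7), (+2, +10), (+3, +13) — each changes by (+1, +3).
step 6: (3, 31) + (+4, +16) → (7, 47)
step 7: (7, 47) + (+5, +19) → (12, 66)

(12, 66)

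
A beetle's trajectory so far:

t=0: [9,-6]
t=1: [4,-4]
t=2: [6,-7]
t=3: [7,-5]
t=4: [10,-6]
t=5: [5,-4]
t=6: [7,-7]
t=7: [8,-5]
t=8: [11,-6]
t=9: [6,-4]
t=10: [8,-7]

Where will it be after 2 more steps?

Step-to-step displacements: [-5,+2], [+2,-3], [+1,+2], [+3,-1], [-5,+2], [+2,-3], [+1,+2], [+3,-1], [-5,+2], [+2,-3] — a repeating cycle of length 4.
step 11: apply [+1,+2] → [9,-5]
step 12: apply [+3,-1] → [12,-6]

[12,-6]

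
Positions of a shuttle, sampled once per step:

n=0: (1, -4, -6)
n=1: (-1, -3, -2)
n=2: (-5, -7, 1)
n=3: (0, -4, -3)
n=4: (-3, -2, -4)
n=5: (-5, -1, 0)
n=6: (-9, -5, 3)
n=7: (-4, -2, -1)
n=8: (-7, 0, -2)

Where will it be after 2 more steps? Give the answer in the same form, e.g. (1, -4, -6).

Differencing gives (-2, +1, +4), (-4, -4, +3), (+5, +3, -4), (-3, +2, -1), (-2, +1, +4), (-4, -4, +3), (+5, +3, -4), (-3, +2, -1). This is the pattern (-2, +1, +4), (-4, -4, +3), (+5, +3, -4), (-3, +2, -1) repeated.
step 9: apply (-2, +1, +4) → (-9, 1, 2)
step 10: apply (-4, -4, +3) → (-13, -3, 5)

(-13, -3, 5)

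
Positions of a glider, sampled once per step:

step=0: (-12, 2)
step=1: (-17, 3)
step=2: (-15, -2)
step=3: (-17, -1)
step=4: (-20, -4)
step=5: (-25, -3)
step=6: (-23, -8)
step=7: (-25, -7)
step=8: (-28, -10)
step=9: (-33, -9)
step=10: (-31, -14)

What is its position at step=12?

(-36, -16)

Differencing gives (-5, +1), (+2, -5), (-2, +1), (-3, -3), (-5, +1), (+2, -5), (-2, +1), (-3, -3), (-5, +1), (+2, -5). This is the pattern (-5, +1), (+2, -5), (-2, +1), (-3, -3) repeated.
step 11: apply (-2, +1) → (-33, -13)
step 12: apply (-3, -3) → (-36, -16)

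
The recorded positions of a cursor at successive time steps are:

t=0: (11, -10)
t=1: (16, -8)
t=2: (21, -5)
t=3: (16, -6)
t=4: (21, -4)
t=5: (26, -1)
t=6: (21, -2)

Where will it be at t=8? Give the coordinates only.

Step-to-step displacements: (+5, +2), (+5, +3), (-5, -1), (+5, +2), (+5, +3), (-5, -1) — a repeating cycle of length 3.
step 7: apply (+5, +2) → (26, 0)
step 8: apply (+5, +3) → (31, 3)

(31, 3)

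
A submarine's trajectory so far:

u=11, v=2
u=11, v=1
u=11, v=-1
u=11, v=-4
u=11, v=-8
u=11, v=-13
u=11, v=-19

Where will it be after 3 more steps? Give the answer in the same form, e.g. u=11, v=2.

u=11, v=-43

First differences are (+0, -1), (+0, -2), (+0, -3), (+0, -4), (+0, -5), (+0, -6); their common second difference is (+0, -1) (constant acceleration).
step 7: u=11, v=-19 + (+0, -7) → u=11, v=-26
step 8: u=11, v=-26 + (+0, -8) → u=11, v=-34
step 9: u=11, v=-34 + (+0, -9) → u=11, v=-43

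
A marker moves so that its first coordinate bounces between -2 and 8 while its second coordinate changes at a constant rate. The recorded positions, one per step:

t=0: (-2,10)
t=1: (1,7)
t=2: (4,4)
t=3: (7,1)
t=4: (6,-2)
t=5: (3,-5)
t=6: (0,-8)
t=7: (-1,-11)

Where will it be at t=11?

(5,-23)

The first coordinate reflects between -2 and 8, moving 3 per step.
  step 8: -1 → 2
  step 9: 2 → 5
  step 10: 5 → 8
  step 11: 8 → 5
The second coordinate changes by -3 each step: at step 11 it is -23.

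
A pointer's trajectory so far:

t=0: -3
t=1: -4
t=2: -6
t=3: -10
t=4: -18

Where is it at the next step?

The jumps are -1, -2, -4, -8 — a geometric progression with ratio 2.
step 5: -18 − 16 → -34

-34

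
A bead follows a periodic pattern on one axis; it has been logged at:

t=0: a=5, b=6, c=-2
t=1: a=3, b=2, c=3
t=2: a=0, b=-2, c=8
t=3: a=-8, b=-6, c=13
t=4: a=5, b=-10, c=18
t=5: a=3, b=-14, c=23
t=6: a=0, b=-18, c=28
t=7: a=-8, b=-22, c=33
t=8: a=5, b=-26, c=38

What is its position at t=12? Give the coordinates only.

The a coordinate repeats the cycle [5, 3, 0, -8] with period 4; step 12 mod 4 = 0, giving 5.
The b coordinate changes by -4 each step, so at step 12 it is 6 + 12·(-4) = -42.
The c coordinate changes by +5 each step, so at step 12 it is -2 + 12·(5) = 58.

a=5, b=-42, c=58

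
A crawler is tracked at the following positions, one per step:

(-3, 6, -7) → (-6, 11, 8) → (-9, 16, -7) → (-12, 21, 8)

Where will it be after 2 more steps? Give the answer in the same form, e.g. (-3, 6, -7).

First: linear, -3 per step → -18 at step 5.
Second: linear, +5 per step → 31 at step 5.
Third: cycles through -7, 8 every 2 steps. Step 5 lands at position 1 of the cycle → 8.

(-18, 31, 8)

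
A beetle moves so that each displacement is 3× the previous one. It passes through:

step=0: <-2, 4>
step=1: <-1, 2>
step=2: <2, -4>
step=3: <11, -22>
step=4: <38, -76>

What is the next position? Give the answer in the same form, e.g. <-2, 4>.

<119, -238>

Consecutive displacements <+1, -2>, <+3, -6>, <+9, -18>, <+27, -54> scale by a factor of 3 each step.
step 5: <38, -76> + <+81, -162> → <119, -238>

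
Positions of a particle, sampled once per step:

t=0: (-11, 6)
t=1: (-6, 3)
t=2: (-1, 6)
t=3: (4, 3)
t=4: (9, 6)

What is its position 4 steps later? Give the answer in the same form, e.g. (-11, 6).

First: linear, +5 per step → 29 at step 8.
Second: cycles through 6, 3 every 2 steps. Step 8 lands at position 0 of the cycle → 6.

(29, 6)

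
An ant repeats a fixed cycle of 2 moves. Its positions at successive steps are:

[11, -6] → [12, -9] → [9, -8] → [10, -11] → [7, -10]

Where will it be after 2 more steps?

[5, -12]

The moves between consecutive positions are [+1, -3], [-3, +1], [+1, -3], [-3, +1]; they repeat the 2-cycle [[+1, -3], [-3, +1]].
step 5: apply [+1, -3] → [8, -13]
step 6: apply [-3, +1] → [5, -12]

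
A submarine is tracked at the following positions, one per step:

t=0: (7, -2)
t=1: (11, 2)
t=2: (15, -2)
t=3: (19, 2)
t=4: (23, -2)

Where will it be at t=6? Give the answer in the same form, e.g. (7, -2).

First: linear, +4 per step → 31 at step 6.
Second: cycles through -2, 2 every 2 steps. Step 6 lands at position 0 of the cycle → -2.

(31, -2)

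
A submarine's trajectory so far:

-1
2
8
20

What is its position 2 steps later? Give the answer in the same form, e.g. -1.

Consecutive displacements +3, +6, +12 scale by a factor of 2 each step.
step 4: 20 + 24 → 44
step 5: 44 + 48 → 92

92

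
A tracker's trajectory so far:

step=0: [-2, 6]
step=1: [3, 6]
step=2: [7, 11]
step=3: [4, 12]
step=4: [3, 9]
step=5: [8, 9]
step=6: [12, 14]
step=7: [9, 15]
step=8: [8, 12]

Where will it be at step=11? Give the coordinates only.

[14, 18]

The moves between consecutive positions are [+5, +0], [+4, +5], [-3, +1], [-1, -3], [+5, +0], [+4, +5], [-3, +1], [-1, -3]; they repeat the 4-cycle [[+5, +0], [+4, +5], [-3, +1], [-1, -3]].
step 9: apply [+5, +0] → [13, 12]
step 10: apply [+4, +5] → [17, 17]
step 11: apply [-3, +1] → [14, 18]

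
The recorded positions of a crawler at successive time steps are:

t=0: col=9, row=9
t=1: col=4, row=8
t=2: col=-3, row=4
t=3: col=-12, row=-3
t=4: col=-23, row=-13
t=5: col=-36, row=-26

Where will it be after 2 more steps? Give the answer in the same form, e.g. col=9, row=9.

col=-68, row=-61

First differences are (-5, -1), (-7, -4), (-9, -7), (-11, -10), (-13, -13); their common second difference is (-2, -3) (constant acceleration).
step 6: col=-36, row=-26 + (-15, -16) → col=-51, row=-42
step 7: col=-51, row=-42 + (-17, -19) → col=-68, row=-61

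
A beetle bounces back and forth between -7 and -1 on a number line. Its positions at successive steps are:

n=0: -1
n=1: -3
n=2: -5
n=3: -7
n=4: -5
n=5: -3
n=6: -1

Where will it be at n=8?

The value travels 2 per step and bounces off the walls at -7 and -1.
  step 7: -1 → -3
  step 8: -3 → -5

-5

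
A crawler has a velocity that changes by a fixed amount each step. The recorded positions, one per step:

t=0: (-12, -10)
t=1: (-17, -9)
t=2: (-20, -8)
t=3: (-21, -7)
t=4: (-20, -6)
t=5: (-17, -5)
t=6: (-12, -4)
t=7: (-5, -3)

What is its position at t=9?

Successive displacements: (-5, +1), (-3, +1), (-1, +1), (+1, +1), (+3, +1), (+5, +1), (+7, +1) — each changes by (+2, +0).
step 8: (-5, -3) + (+9, +1) → (4, -2)
step 9: (4, -2) + (+11, +1) → (15, -1)

(15, -1)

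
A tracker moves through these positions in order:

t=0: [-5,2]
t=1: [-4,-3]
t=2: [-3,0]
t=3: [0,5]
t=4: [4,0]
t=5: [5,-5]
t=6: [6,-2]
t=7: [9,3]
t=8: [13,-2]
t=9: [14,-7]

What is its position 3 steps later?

Differencing gives [+1,-5], [+1,+3], [+3,+5], [+4,-5], [+1,-5], [+1,+3], [+3,+5], [+4,-5], [+1,-5]. This is the pattern [+1,-5], [+1,+3], [+3,+5], [+4,-5] repeated.
step 10: apply [+1,+3] → [15,-4]
step 11: apply [+3,+5] → [18,1]
step 12: apply [+4,-5] → [22,-4]

[22,-4]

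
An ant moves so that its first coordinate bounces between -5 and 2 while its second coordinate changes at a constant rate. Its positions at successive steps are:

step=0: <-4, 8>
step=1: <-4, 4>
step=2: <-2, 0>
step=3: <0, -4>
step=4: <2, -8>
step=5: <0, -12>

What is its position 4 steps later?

The first coordinate reflects between -5 and 2, moving 2 per step.
  step 6: 0 → -2
  step 7: -2 → -4
  step 8: -4 → -4
  step 9: -4 → -2
The second coordinate changes by -4 each step: at step 9 it is -28.

<-2, -28>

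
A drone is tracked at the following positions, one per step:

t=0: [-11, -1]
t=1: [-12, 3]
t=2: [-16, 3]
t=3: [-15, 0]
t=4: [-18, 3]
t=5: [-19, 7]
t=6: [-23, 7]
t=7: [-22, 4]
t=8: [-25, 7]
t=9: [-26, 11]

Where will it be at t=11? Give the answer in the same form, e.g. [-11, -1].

[-29, 8]

The moves between consecutive positions are [-1, +4], [-4, +0], [+1, -3], [-3, +3], [-1, +4], [-4, +0], [+1, -3], [-3, +3], [-1, +4]; they repeat the 4-cycle [[-1, +4], [-4, +0], [+1, -3], [-3, +3]].
step 10: apply [-4, +0] → [-30, 11]
step 11: apply [+1, -3] → [-29, 8]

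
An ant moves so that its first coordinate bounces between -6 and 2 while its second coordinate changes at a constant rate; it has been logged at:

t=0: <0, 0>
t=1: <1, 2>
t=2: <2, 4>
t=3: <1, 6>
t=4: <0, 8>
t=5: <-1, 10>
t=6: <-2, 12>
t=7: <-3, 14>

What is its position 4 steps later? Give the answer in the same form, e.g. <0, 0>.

The first coordinate reflects between -6 and 2, moving 1 per step.
  step 8: -3 → -4
  step 9: -4 → -5
  step 10: -5 → -6
  step 11: -6 → -5
The second coordinate changes by +2 each step: at step 11 it is 22.

<-5, 22>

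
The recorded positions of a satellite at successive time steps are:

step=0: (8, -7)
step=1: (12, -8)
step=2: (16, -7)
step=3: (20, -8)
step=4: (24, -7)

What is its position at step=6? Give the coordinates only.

The first coordinate changes by +4 each step, so at step 6 it is 8 + 6·(4) = 32.
The second coordinate repeats the cycle [-7, -8] with period 2; step 6 mod 2 = 0, giving -7.

(32, -7)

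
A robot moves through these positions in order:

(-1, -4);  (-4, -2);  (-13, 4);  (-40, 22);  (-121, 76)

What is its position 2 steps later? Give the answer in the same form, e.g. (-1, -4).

The jumps are (-3, +2), (-9, +6), (-27, +18), (-81, +54) — a geometric progression with ratio 3.
step 5: (-121, 76) + (-243, +162) → (-364, 238)
step 6: (-364, 238) + (-729, +486) → (-1093, 724)

(-1093, 724)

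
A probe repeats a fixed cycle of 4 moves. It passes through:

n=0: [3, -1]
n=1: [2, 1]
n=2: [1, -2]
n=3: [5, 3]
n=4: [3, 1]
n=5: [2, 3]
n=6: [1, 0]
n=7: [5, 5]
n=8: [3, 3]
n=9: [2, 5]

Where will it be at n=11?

The moves between consecutive positions are [-1, +2], [-1, -3], [+4, +5], [-2, -2], [-1, +2], [-1, -3], [+4, +5], [-2, -2], [-1, +2]; they repeat the 4-cycle [[-1, +2], [-1, -3], [+4, +5], [-2, -2]].
step 10: apply [-1, -3] → [1, 2]
step 11: apply [+4, +5] → [5, 7]

[5, 7]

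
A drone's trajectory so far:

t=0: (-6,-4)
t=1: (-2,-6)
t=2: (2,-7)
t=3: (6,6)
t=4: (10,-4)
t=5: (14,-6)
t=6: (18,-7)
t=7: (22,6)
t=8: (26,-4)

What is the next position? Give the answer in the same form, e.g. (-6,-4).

(30,-6)

The first coordinate changes by +4 each step, so at step 9 it is -6 + 9·(4) = 30.
The second coordinate repeats the cycle [-4, -6, -7, 6] with period 4; step 9 mod 4 = 1, giving -6.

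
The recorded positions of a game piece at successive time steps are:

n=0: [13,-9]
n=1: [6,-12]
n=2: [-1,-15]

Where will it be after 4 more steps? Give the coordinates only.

Constant displacement of [-7,-3] per step.
step 3: [-1,-15] + [-7,-3] → [-8,-18]
step 4: [-8,-18] + [-7,-3] → [-15,-21]
step 5: [-15,-21] + [-7,-3] → [-22,-24]
step 6: [-22,-24] + [-7,-3] → [-29,-27]

[-29,-27]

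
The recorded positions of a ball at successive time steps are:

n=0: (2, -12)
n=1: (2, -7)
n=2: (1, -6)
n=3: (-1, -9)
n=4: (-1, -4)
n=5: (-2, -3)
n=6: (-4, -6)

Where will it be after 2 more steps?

The moves between consecutive positions are (+0, +5), (-1, +1), (-2, -3), (+0, +5), (-1, +1), (-2, -3); they repeat the 3-cycle [(+0, +5), (-1, +1), (-2, -3)].
step 7: apply (+0, +5) → (-4, -1)
step 8: apply (-1, +1) → (-5, 0)

(-5, 0)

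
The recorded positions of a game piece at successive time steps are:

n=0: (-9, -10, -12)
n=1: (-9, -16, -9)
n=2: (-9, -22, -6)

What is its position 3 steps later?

(-9, -40, 3)

Each step adds (+0, -6, +3) to the position.
step 3: (-9, -22, -6) + (+0, -6, +3) → (-9, -28, -3)
step 4: (-9, -28, -3) + (+0, -6, +3) → (-9, -34, 0)
step 5: (-9, -34, 0) + (+0, -6, +3) → (-9, -40, 3)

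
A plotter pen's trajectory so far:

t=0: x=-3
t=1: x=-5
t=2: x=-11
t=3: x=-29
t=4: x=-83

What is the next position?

x=-245

Consecutive displacements -2, -6, -18, -54 scale by a factor of 3 each step.
step 5: -83 − 162 → x=-245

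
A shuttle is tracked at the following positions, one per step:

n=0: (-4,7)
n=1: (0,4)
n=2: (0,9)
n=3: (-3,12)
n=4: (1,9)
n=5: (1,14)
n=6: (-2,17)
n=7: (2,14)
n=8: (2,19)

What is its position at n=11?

(3,24)

The moves between consecutive positions are (+4,-3), (+0,+5), (-3,+3), (+4,-3), (+0,+5), (-3,+3), (+4,-3), (+0,+5); they repeat the 3-cycle [(+4,-3), (+0,+5), (-3,+3)].
step 9: apply (-3,+3) → (-1,22)
step 10: apply (+4,-3) → (3,19)
step 11: apply (+0,+5) → (3,24)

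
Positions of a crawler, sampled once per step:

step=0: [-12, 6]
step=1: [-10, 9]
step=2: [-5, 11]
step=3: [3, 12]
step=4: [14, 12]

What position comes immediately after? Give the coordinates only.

[28, 11]

First differences are [+2, +3], [+5, +2], [+8, +1], [+11, +0]; their common second difference is [+3, -1] (constant acceleration).
step 5: [14, 12] + [+14, -1] → [28, 11]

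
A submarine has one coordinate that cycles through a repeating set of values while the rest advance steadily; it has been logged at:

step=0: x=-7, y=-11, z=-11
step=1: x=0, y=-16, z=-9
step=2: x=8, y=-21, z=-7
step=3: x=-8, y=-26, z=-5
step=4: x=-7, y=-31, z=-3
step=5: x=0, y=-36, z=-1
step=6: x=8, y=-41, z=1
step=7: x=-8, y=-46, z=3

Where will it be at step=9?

The x coordinate repeats the cycle [-7, 0, 8, -8] with period 4; step 9 mod 4 = 1, giving 0.
The y coordinate changes by -5 each step, so at step 9 it is -11 + 9·(-5) = -56.
The z coordinate changes by +2 each step, so at step 9 it is -11 + 9·(2) = 7.

x=0, y=-56, z=7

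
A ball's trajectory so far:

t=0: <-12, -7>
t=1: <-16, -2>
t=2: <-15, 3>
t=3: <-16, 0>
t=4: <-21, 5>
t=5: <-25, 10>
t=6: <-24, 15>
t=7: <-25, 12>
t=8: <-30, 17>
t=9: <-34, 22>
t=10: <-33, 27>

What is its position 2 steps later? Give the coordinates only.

<-39, 29>

Differencing gives <-4, +5>, <+1, +5>, <-1, -3>, <-5, +5>, <-4, +5>, <+1, +5>, <-1, -3>, <-5, +5>, <-4, +5>, <+1, +5>. This is the pattern <-4, +5>, <+1, +5>, <-1, -3>, <-5, +5> repeated.
step 11: apply <-1, -3> → <-34, 24>
step 12: apply <-5, +5> → <-39, 29>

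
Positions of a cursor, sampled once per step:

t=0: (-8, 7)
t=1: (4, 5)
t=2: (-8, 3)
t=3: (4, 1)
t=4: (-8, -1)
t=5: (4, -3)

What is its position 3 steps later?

(-8, -9)

First: cycles through -8, 4 every 2 steps. Step 8 lands at position 0 of the cycle → -8.
Second: linear, -2 per step → -9 at step 8.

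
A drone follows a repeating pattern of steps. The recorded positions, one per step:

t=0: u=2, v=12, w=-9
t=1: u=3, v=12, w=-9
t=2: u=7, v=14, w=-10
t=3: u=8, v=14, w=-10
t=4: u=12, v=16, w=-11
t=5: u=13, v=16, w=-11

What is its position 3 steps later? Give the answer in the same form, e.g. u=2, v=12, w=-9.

u=22, v=20, w=-13

Step-to-step displacements: (+1,+0,+0), (+4,+2,-1), (+1,+0,+0), (+4,+2,-1), (+1,+0,+0) — a repeating cycle of length 2.
step 6: apply (+4,+2,-1) → u=17, v=18, w=-12
step 7: apply (+1,+0,+0) → u=18, v=18, w=-12
step 8: apply (+4,+2,-1) → u=22, v=20, w=-13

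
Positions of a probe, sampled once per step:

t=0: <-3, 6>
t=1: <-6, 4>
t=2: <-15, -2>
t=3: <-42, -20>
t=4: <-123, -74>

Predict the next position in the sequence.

The jumps are <-3, -2>, <-9, -6>, <-27, -18>, <-81, -54> — a geometric progression with ratio 3.
step 5: <-123, -74> + <-243, -162> → <-366, -236>

<-366, -236>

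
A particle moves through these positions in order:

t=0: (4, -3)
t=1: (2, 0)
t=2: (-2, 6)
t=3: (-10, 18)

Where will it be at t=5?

The jumps are (-2, +3), (-4, +6), (-8, +12) — a geometric progression with ratio 2.
step 4: (-10, 18) + (-16, +24) → (-26, 42)
step 5: (-26, 42) + (-32, +48) → (-58, 90)

(-58, 90)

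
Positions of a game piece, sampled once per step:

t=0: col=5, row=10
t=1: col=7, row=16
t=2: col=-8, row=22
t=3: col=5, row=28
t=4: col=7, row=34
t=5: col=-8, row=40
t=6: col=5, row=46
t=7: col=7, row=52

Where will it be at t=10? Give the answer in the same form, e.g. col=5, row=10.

The col coordinate repeats the cycle [5, 7, -8] with period 3; step 10 mod 3 = 1, giving 7.
The row coordinate changes by +6 each step, so at step 10 it is 10 + 10·(6) = 70.

col=7, row=70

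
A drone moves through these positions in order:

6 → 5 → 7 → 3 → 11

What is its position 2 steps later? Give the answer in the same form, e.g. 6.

27

The jumps are -1, +2, -4, +8 — a geometric progression with ratio -2.
step 5: 11 − 16 → -5
step 6: -5 + 32 → 27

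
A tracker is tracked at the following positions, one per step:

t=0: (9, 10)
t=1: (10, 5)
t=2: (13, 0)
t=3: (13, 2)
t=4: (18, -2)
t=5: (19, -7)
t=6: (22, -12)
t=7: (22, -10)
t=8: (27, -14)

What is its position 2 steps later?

(31, -24)

The moves between consecutive positions are (+1, -5), (+3, -5), (+0, +2), (+5, -4), (+1, -5), (+3, -5), (+0, +2), (+5, -4); they repeat the 4-cycle [(+1, -5), (+3, -5), (+0, +2), (+5, -4)].
step 9: apply (+1, -5) → (28, -19)
step 10: apply (+3, -5) → (31, -24)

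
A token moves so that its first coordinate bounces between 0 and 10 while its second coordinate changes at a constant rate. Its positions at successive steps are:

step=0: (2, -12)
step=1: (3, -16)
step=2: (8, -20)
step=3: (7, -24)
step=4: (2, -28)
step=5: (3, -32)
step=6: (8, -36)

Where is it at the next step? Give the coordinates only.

(7, -40)

The first coordinate travels 5 per step and bounces off the walls at 0 and 10.
  step 7: 8 → 7
The second coordinate changes by -4 each step: at step 7 it is -40.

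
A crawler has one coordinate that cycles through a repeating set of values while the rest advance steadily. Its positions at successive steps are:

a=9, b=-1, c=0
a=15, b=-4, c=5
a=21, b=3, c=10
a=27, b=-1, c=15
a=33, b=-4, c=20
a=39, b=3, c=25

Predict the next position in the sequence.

a=45, b=-1, c=30

A: linear, +6 per step → 45 at step 6.
B: cycles through -1, -4, 3 every 3 steps. Step 6 lands at position 0 of the cycle → -1.
C: linear, +5 per step → 30 at step 6.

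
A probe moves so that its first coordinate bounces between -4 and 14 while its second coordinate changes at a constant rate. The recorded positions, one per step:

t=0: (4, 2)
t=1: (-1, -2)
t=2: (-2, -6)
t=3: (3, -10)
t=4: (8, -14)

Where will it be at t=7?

(5, -26)

The first coordinate travels 5 per step and bounces off the walls at -4 and 14.
  step 5: 8 → 13
  step 6: 13 → 10
  step 7: 10 → 5
The second coordinate changes by -4 each step: at step 7 it is -26.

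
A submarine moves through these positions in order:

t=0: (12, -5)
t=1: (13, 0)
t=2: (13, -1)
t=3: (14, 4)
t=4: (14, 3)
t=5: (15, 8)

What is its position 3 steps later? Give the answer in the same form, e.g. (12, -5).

Step-to-step displacements: (+1, +5), (+0, -1), (+1, +5), (+0, -1), (+1, +5) — a repeating cycle of length 2.
step 6: apply (+0, -1) → (15, 7)
step 7: apply (+1, +5) → (16, 12)
step 8: apply (+0, -1) → (16, 11)

(16, 11)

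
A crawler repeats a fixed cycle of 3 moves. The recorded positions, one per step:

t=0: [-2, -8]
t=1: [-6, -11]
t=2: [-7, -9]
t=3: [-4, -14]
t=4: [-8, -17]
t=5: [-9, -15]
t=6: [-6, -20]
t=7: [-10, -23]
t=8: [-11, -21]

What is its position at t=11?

[-13, -27]

Differencing gives [-4, -3], [-1, +2], [+3, -5], [-4, -3], [-1, +2], [+3, -5], [-4, -3], [-1, +2]. This is the pattern [-4, -3], [-1, +2], [+3, -5] repeated.
step 9: apply [+3, -5] → [-8, -26]
step 10: apply [-4, -3] → [-12, -29]
step 11: apply [-1, +2] → [-13, -27]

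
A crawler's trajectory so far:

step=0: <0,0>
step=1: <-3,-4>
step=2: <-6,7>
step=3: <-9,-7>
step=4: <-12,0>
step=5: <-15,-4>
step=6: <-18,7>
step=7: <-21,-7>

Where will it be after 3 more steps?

<-30,7>

The first coordinate changes by -3 each step, so at step 10 it is 0 + 10·(-3) = -30.
The second coordinate repeats the cycle [0, -4, 7, -7] with period 4; step 10 mod 4 = 2, giving 7.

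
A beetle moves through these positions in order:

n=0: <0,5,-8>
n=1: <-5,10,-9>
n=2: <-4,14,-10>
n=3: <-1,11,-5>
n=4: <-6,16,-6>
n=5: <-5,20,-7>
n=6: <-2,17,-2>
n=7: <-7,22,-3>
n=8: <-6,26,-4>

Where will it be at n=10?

<-8,28,0>

Step-to-step displacements: <-5,+5,-1>, <+1,+4,-1>, <+3,-3,+5>, <-5,+5,-1>, <+1,+4,-1>, <+3,-3,+5>, <-5,+5,-1>, <+1,+4,-1> — a repeating cycle of length 3.
step 9: apply <+3,-3,+5> → <-3,23,1>
step 10: apply <-5,+5,-1> → <-8,28,0>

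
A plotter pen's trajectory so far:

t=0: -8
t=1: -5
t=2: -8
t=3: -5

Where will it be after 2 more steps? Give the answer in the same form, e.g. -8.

-5

The jumps are +3, -3, +3 — a geometric progression with ratio -1.
step 4: -5 − 3 → -8
step 5: -8 + 3 → -5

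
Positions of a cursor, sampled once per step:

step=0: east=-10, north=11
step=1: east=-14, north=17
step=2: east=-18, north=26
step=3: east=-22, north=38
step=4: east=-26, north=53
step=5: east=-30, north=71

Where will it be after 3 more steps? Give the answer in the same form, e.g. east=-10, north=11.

Taking differences between consecutive positions: (-4, +6), (-4, +9), (-4, +12), (-4, +15), (-4, +18). These grow by (+0, +3) each step.
step 6: east=-30, north=71 + (-4, +21) → east=-34, north=92
step 7: east=-34, north=92 + (-4, +24) → east=-38, north=116
step 8: east=-38, north=116 + (-4, +27) → east=-42, north=143

east=-42, north=143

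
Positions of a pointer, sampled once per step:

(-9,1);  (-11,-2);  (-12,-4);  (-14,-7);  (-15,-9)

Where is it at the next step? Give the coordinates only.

(-17,-12)

Step-to-step displacements: (-2,-3), (-1,-2), (-2,-3), (-1,-2) — a repeating cycle of length 2.
step 5: apply (-2,-3) → (-17,-12)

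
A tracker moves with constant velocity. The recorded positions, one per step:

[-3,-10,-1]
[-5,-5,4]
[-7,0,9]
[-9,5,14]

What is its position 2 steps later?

[-13,15,24]

Constant displacement of [-2,+5,+5] per step.
step 4: [-9,5,14] + [-2,+5,+5] → [-11,10,19]
step 5: [-11,10,19] + [-2,+5,+5] → [-13,15,24]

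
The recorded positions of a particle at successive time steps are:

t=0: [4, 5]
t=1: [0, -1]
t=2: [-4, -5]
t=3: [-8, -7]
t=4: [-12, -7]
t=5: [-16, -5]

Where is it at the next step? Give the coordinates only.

Successive displacements: [-4, -6], [-4, -4], [-4, -2], [-4, +0], [-4, +2] — each changes by [+0, +2].
step 6: [-16, -5] + [-4, +4] → [-20, -1]

[-20, -1]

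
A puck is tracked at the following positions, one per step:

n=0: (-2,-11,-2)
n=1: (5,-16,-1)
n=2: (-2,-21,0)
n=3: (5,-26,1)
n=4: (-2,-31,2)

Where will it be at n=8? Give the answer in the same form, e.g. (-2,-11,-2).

(-2,-51,6)

The first coordinate repeats the cycle [-2, 5] with period 2; step 8 mod 2 = 0, giving -2.
The second coordinate changes by -5 each step, so at step 8 it is -11 + 8·(-5) = -51.
The third coordinate changes by +1 each step, so at step 8 it is -2 + 8·(1) = 6.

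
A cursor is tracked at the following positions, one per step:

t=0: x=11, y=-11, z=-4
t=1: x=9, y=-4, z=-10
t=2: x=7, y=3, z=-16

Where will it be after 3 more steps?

x=1, y=24, z=-34

The position changes by (-2, +7, -6) every step.
step 3: x=7, y=3, z=-16 + (-2, +7, -6) → x=5, y=10, z=-22
step 4: x=5, y=10, z=-22 + (-2, +7, -6) → x=3, y=17, z=-28
step 5: x=3, y=17, z=-28 + (-2, +7, -6) → x=1, y=24, z=-34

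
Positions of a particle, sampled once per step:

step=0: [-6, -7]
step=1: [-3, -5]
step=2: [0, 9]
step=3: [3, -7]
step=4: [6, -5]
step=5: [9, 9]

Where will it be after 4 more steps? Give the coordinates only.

The first coordinate changes by +3 each step, so at step 9 it is -6 + 9·(3) = 21.
The second coordinate repeats the cycle [-7, -5, 9] with period 3; step 9 mod 3 = 0, giving -7.

[21, -7]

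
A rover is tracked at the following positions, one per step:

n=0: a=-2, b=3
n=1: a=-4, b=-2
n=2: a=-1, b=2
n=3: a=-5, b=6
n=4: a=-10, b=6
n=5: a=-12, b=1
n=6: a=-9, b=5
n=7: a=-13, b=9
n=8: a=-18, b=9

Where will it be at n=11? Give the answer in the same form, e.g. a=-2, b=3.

a=-21, b=12

The moves between consecutive positions are (-2, -5), (+3, +4), (-4, +4), (-5, +0), (-2, -5), (+3, +4), (-4, +4), (-5, +0); they repeat the 4-cycle [(-2, -5), (+3, +4), (-4, +4), (-5, +0)].
step 9: apply (-2, -5) → a=-20, b=4
step 10: apply (+3, +4) → a=-17, b=8
step 11: apply (-4, +4) → a=-21, b=12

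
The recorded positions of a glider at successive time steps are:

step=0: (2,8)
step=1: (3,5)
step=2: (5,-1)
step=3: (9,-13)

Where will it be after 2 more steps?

The jumps are (+1,-3), (+2,-6), (+4,-12) — a geometric progression with ratio 2.
step 4: (9,-13) + (+8,-24) → (17,-37)
step 5: (17,-37) + (+16,-48) → (33,-85)

(33,-85)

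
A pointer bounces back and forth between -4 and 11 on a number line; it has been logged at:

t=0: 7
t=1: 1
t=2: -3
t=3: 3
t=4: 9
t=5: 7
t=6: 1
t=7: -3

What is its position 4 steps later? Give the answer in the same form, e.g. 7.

1

The value reflects between -4 and 11, moving 6 per step.
  step 8: -3 → 3
  step 9: 3 → 9
  step 10: 9 → 7
  step 11: 7 → 1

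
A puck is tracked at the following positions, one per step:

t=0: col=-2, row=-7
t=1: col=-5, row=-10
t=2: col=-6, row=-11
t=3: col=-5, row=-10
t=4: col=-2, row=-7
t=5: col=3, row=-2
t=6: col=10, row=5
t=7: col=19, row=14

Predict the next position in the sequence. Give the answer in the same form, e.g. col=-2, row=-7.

col=30, row=25

First differences are (-3, -3), (-1, -1), (+1, +1), (+3, +3), (+5, +5), (+7, +7), (+9, +9); their common second difference is (+2, +2) (constant acceleration).
step 8: col=19, row=14 + (+11, +11) → col=30, row=25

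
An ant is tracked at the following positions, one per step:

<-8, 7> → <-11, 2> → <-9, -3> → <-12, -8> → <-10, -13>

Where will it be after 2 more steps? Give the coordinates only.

<-11, -23>

The moves between consecutive positions are <-3, -5>, <+2, -5>, <-3, -5>, <+2, -5>; they repeat the 2-cycle [<-3, -5>, <+2, -5>].
step 5: apply <-3, -5> → <-13, -18>
step 6: apply <+2, -5> → <-11, -23>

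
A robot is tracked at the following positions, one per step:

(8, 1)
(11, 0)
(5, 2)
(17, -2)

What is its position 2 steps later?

(41, -10)

Consecutive displacements (+3, -1), (-6, +2), (+12, -4) scale by a factor of -2 each step.
step 4: (17, -2) + (-24, +8) → (-7, 6)
step 5: (-7, 6) + (+48, -16) → (41, -10)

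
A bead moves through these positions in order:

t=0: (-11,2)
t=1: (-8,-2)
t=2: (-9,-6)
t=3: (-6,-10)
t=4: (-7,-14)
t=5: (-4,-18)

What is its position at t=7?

(-2,-26)

Step-to-step displacements: (+3,-4), (-1,-4), (+3,-4), (-1,-4), (+3,-4) — a repeating cycle of length 2.
step 6: apply (-1,-4) → (-5,-22)
step 7: apply (+3,-4) → (-2,-26)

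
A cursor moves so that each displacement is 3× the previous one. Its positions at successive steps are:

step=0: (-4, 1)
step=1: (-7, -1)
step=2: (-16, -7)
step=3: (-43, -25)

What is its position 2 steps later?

Step-to-step displacements: (-3, -2), (-9, -6), (-27, -18); each is 3× the previous.
step 4: (-43, -25) + (-81, -54) → (-124, -79)
step 5: (-124, -79) + (-243, -162) → (-367, -241)

(-367, -241)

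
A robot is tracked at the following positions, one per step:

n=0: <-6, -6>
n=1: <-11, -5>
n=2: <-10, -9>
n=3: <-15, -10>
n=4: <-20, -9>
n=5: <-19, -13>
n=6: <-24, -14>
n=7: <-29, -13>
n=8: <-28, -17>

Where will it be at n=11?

<-37, -21>

The moves between consecutive positions are <-5, +1>, <+1, -4>, <-5, -1>, <-5, +1>, <+1, -4>, <-5, -1>, <-5, +1>, <+1, -4>; they repeat the 3-cycle [<-5, +1>, <+1, -4>, <-5, -1>].
step 9: apply <-5, -1> → <-33, -18>
step 10: apply <-5, +1> → <-38, -17>
step 11: apply <+1, -4> → <-37, -21>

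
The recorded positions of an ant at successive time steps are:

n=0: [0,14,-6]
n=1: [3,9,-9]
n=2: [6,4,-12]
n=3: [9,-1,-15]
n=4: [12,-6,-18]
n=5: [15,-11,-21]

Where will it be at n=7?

Each step adds [+3,-5,-3] to the position.
step 6: [15,-11,-21] + [+3,-5,-3] → [18,-16,-24]
step 7: [18,-16,-24] + [+3,-5,-3] → [21,-21,-27]

[21,-21,-27]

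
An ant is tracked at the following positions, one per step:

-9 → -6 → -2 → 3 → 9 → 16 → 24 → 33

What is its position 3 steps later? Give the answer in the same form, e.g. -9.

Successive displacements: +3, +4, +5, +6, +7, +8, +9 — each changes by +1.
step 8: 33 + 10 → 43
step 9: 43 + 11 → 54
step 10: 54 + 12 → 66

66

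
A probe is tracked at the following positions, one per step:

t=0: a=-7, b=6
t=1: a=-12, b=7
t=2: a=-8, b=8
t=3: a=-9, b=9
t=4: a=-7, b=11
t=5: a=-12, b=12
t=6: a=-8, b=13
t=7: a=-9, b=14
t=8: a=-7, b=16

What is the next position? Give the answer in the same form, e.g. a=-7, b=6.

a=-12, b=17

The moves between consecutive positions are (-5, +1), (+4, +1), (-1, +1), (+2, +2), (-5, +1), (+4, +1), (-1, +1), (+2, +2); they repeat the 4-cycle [(-5, +1), (+4, +1), (-1, +1), (+2, +2)].
step 9: apply (-5, +1) → a=-12, b=17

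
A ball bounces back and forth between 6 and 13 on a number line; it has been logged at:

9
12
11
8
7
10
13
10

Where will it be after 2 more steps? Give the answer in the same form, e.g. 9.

8

The value travels 3 per step and bounces off the walls at 6 and 13.
  step 8: 10 → 7
  step 9: 7 → 8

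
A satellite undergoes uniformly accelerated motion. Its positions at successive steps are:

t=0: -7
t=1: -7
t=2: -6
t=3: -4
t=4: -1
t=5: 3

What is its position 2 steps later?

14

Taking differences between consecutive positions: +0, +1, +2, +3, +4. These grow by +1 each step.
step 6: 3 + 5 → 8
step 7: 8 + 6 → 14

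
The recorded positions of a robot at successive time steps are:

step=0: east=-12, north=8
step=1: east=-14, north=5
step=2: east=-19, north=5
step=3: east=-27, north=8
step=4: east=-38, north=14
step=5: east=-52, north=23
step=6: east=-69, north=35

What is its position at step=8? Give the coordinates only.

east=-112, north=68

First differences are (-2, -3), (-5, +0), (-8, +3), (-11, +6), (-14, +9), (-17, +12); their common second difference is (-3, +3) (constant acceleration).
step 7: east=-69, north=35 + (-20, +15) → east=-89, north=50
step 8: east=-89, north=50 + (-23, +18) → east=-112, north=68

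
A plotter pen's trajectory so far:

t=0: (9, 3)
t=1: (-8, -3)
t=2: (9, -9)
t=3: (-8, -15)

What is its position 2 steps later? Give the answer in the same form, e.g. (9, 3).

(-8, -27)

The first coordinate repeats the cycle [9, -8] with period 2; step 5 mod 2 = 1, giving -8.
The second coordinate changes by -6 each step, so at step 5 it is 3 + 5·(-6) = -27.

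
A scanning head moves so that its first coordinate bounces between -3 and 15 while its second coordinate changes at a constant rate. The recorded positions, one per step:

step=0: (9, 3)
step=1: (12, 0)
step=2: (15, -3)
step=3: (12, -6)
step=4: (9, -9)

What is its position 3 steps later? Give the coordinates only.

(0, -18)

The first coordinate travels 3 per step and bounces off the walls at -3 and 15.
  step 5: 9 → 6
  step 6: 6 → 3
  step 7: 3 → 0
The second coordinate changes by -3 each step: at step 7 it is -18.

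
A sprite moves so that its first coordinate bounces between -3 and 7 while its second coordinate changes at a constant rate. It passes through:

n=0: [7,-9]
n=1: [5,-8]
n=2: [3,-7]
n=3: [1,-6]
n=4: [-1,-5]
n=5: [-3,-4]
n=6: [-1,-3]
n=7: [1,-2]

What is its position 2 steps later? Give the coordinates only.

The first coordinate reflects between -3 and 7, moving 2 per step.
  step 8: 1 → 3
  step 9: 3 → 5
The second coordinate changes by +1 each step: at step 9 it is 0.

[5,0]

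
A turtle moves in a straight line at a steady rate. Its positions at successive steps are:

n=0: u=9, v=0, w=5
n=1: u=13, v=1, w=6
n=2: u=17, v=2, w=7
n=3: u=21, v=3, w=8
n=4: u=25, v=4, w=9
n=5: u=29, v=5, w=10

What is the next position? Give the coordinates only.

u=33, v=6, w=11

Each step adds (+4, +1, +1) to the position.
step 6: u=29, v=5, w=10 + (+4, +1, +1) → u=33, v=6, w=11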